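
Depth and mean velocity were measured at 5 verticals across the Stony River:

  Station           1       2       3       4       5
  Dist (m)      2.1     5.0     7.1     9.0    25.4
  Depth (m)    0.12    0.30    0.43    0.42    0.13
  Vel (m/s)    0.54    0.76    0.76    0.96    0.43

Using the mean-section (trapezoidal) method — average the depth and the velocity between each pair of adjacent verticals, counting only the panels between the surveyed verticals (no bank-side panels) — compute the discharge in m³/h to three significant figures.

Panel 1-2: Δb = 2.9 m, d̄ = (0.12+0.30)/2 = 0.21, v̄ = (0.54+0.76)/2 = 0.65 → q = 2.9×0.21×0.65 = 0.3959 m³/s
Panel 2-3: Δb = 2.1 m, d̄ = (0.30+0.43)/2 = 0.365, v̄ = (0.76+0.76)/2 = 0.76 → q = 2.1×0.365×0.76 = 0.5825 m³/s
Panel 3-4: Δb = 1.9 m, d̄ = (0.43+0.42)/2 = 0.425, v̄ = (0.76+0.96)/2 = 0.86 → q = 1.9×0.425×0.86 = 0.6945 m³/s
Panel 4-5: Δb = 16.4 m, d̄ = (0.42+0.13)/2 = 0.275, v̄ = (0.96+0.43)/2 = 0.695 → q = 16.4×0.275×0.695 = 3.134 m³/s
Q = Σ q = 4.807 m³/s
= 4.807 × 3600 = 17310 m³/h

17300 m³/h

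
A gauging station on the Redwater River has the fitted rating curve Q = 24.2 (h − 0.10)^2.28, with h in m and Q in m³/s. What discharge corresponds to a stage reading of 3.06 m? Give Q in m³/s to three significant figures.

Q = 24.2 × (3.06 − 0.10)^2.28 = 24.2 × 2.96^2.28 = 287.3 m³/s

287 m³/s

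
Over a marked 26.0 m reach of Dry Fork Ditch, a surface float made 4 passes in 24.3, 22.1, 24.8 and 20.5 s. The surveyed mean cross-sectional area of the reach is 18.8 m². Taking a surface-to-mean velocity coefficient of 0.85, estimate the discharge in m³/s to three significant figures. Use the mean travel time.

18.1 m³/s

t̄ = (24.3 + 22.1 + 24.8 + 20.5) / 4 = 22.925 s
v_surface = L / t̄ = 26.0 / 22.925 = 1.134 m/s
v_mean = 0.85 × 1.134 = 0.9640 m/s
Q = A × v_mean = 18.8 × 0.9640 = 18.12 m³/s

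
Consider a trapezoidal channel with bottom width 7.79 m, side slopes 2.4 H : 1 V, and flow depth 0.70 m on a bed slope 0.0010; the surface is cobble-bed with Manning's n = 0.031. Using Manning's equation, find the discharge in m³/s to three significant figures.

4.70 m³/s

A = (b + z·y)·y = (7.79 + 2.4×0.70)×0.70 = 6.629 m²
P = b + 2y√(1+z²) = 7.79 + 2×0.70×√(1+2.4²) = 11.43 m
R = A/P = 6.629/11.43 = 0.5800 m
Q = (1/n)·A·R^(2/3)·S^(1/2) = (1/0.031) × 6.629 × 0.5800^(2/3) × 0.0010^(1/2) = 4.703 m³/s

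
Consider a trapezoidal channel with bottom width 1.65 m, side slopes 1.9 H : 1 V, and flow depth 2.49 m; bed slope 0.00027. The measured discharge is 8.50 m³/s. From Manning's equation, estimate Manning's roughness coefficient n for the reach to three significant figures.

0.0363

A = (b + z·y)·y = (1.65 + 1.9×2.49)×2.49 = 15.89 m²
P = b + 2y√(1+z²) = 1.65 + 2×2.49×√(1+1.9²) = 12.34 m
R = A/P = 15.89/12.34 = 1.287 m
n = (1/Q)·A·R^(2/3)·S^(1/2) = (1/8.50) × 15.89 × 1.183 × 0.01643 = 0.03635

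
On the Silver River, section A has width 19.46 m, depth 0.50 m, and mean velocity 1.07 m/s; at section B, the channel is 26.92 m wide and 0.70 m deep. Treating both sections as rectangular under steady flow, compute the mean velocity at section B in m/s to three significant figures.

Q = A₁V₁ = (19.46×0.50) × 1.07 = 10.41 m³/s
A₂ = 26.92 × 0.70 = 18.84 m²
V₂ = Q/A₂ = 10.41/18.84 = 0.5525 m/s

0.552 m/s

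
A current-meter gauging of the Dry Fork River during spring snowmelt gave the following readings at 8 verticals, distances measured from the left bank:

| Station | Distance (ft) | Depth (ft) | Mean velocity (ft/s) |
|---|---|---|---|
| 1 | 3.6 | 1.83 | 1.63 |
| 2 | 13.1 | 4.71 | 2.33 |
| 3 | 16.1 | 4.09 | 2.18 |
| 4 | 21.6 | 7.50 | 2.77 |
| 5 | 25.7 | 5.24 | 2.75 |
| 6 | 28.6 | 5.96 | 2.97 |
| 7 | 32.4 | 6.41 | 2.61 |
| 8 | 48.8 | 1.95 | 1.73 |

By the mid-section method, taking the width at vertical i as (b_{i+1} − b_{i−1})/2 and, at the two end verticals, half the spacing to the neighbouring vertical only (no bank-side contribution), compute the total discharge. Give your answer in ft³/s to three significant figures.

w_1 = (13.1 − 3.6)/2 = 4.75 ft; q_1 = 1.63 × 1.83 × 4.75 = 14.17 ft³/s
w_2 = (16.1 − 3.6)/2 = 6.25 ft; q_2 = 2.33 × 4.71 × 6.25 = 68.59 ft³/s
w_3 = (21.6 − 13.1)/2 = 4.25 ft; q_3 = 2.18 × 4.09 × 4.25 = 37.89 ft³/s
w_4 = (25.7 − 16.1)/2 = 4.8 ft; q_4 = 2.77 × 7.50 × 4.8 = 99.72 ft³/s
w_5 = (28.6 − 21.6)/2 = 3.5 ft; q_5 = 2.75 × 5.24 × 3.5 = 50.44 ft³/s
w_6 = (32.4 − 25.7)/2 = 3.35 ft; q_6 = 2.97 × 5.96 × 3.35 = 59.30 ft³/s
w_7 = (48.8 − 28.6)/2 = 10.1 ft; q_7 = 2.61 × 6.41 × 10.1 = 169.0 ft³/s
w_8 = (48.8 − 32.4)/2 = 8.2 ft; q_8 = 1.73 × 1.95 × 8.2 = 27.66 ft³/s
Q = Σ qᵢ = 526.7 ft³/s

527 ft³/s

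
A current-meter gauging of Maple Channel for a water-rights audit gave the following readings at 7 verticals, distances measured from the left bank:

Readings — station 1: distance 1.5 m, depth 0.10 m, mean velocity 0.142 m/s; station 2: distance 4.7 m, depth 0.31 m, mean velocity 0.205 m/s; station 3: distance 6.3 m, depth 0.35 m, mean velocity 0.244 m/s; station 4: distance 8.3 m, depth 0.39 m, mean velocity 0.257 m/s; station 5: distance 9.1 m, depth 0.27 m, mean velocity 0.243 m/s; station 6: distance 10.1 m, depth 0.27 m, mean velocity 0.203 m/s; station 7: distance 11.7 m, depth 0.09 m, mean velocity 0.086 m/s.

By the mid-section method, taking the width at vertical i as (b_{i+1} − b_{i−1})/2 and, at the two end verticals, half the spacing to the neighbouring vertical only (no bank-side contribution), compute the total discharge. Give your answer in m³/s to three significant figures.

0.606 m³/s

w_1 = (4.7 − 1.5)/2 = 1.6 m; q_1 = 0.142 × 0.10 × 1.6 = 0.02272 m³/s
w_2 = (6.3 − 1.5)/2 = 2.4 m; q_2 = 0.205 × 0.31 × 2.4 = 0.1525 m³/s
w_3 = (8.3 − 4.7)/2 = 1.8 m; q_3 = 0.244 × 0.35 × 1.8 = 0.1537 m³/s
w_4 = (9.1 − 6.3)/2 = 1.4 m; q_4 = 0.257 × 0.39 × 1.4 = 0.1403 m³/s
w_5 = (10.1 − 8.3)/2 = 0.9 m; q_5 = 0.243 × 0.27 × 0.9 = 0.05905 m³/s
w_6 = (11.7 − 9.1)/2 = 1.3 m; q_6 = 0.203 × 0.27 × 1.3 = 0.07125 m³/s
w_7 = (11.7 − 10.1)/2 = 0.8 m; q_7 = 0.086 × 0.09 × 0.8 = 0.006192 m³/s
Q = Σ qᵢ = 0.6058 m³/s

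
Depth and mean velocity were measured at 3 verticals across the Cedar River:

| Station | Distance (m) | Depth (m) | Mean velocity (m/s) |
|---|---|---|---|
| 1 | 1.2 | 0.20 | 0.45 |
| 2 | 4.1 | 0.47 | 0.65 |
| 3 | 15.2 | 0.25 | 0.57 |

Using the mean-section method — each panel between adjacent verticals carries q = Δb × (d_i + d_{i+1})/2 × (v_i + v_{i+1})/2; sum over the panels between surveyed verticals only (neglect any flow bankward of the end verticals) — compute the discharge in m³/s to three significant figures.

Panel 1-2: Δb = 2.9 m, d̄ = (0.20+0.47)/2 = 0.335, v̄ = (0.45+0.65)/2 = 0.55 → q = 2.9×0.335×0.55 = 0.5343 m³/s
Panel 2-3: Δb = 11.1 m, d̄ = (0.47+0.25)/2 = 0.36, v̄ = (0.65+0.57)/2 = 0.61 → q = 11.1×0.36×0.61 = 2.438 m³/s
Q = Σ q = 2.972 m³/s

2.97 m³/s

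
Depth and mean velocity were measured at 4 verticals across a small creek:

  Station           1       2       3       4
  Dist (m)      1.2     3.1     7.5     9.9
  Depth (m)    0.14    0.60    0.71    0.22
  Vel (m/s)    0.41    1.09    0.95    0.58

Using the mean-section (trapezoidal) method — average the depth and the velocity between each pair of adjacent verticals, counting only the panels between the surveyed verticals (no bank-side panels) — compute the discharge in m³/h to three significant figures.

Panel 1-2: Δb = 1.9 m, d̄ = (0.14+0.60)/2 = 0.37, v̄ = (0.41+1.09)/2 = 0.75 → q = 1.9×0.37×0.75 = 0.5273 m³/s
Panel 2-3: Δb = 4.4 m, d̄ = (0.60+0.71)/2 = 0.655, v̄ = (1.09+0.95)/2 = 1.02 → q = 4.4×0.655×1.02 = 2.940 m³/s
Panel 3-4: Δb = 2.4 m, d̄ = (0.71+0.22)/2 = 0.465, v̄ = (0.95+0.58)/2 = 0.765 → q = 2.4×0.465×0.765 = 0.8537 m³/s
Q = Σ q = 4.321 m³/s
= 4.321 × 3600 = 15550 m³/h

15600 m³/h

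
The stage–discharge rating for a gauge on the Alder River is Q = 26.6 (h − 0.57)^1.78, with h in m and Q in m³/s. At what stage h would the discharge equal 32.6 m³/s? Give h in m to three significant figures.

1.69 m

h − h₀ = (Q/C)^(1/b) = (32.6/26.6)^(1/1.78) = 1.121 m
h = 0.57 + 1.121 = 1.691 m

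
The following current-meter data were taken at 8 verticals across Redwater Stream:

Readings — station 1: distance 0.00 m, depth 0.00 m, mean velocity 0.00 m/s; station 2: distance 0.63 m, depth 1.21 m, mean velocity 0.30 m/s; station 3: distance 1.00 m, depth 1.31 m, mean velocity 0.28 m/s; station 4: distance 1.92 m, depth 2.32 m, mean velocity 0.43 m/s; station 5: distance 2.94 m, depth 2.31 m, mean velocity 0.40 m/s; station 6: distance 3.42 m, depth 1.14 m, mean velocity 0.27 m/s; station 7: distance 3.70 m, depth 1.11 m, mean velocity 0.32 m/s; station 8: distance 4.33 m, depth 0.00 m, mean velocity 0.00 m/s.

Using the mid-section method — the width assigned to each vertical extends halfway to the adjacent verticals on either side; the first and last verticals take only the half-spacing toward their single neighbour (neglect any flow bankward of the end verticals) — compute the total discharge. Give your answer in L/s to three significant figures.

w_2 = (1.00 − 0.00)/2 = 0.5 m; q_2 = 0.30 × 1.21 × 0.5 = 0.1815 m³/s
w_3 = (1.92 − 0.63)/2 = 0.645 m; q_3 = 0.28 × 1.31 × 0.645 = 0.2366 m³/s
w_4 = (2.94 − 1.00)/2 = 0.97 m; q_4 = 0.43 × 2.32 × 0.97 = 0.9677 m³/s
w_5 = (3.42 − 1.92)/2 = 0.75 m; q_5 = 0.40 × 2.31 × 0.75 = 0.6930 m³/s
w_6 = (3.70 − 2.94)/2 = 0.38 m; q_6 = 0.27 × 1.14 × 0.38 = 0.1170 m³/s
w_7 = (4.33 − 3.42)/2 = 0.455 m; q_7 = 0.32 × 1.11 × 0.455 = 0.1616 m³/s
Stations 1, 8 contribute zero (depth or velocity is 0).
Q = Σ qᵢ = 2.357 m³/s
= 2.357 × 1000 = 2357 L/s

2360 L/s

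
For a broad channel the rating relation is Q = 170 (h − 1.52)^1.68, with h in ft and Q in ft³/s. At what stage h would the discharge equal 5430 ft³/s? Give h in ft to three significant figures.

9.38 ft

h − h₀ = (Q/C)^(1/b) = (5430/170)^(1/1.68) = 7.860 ft
h = 1.52 + 7.860 = 9.380 ft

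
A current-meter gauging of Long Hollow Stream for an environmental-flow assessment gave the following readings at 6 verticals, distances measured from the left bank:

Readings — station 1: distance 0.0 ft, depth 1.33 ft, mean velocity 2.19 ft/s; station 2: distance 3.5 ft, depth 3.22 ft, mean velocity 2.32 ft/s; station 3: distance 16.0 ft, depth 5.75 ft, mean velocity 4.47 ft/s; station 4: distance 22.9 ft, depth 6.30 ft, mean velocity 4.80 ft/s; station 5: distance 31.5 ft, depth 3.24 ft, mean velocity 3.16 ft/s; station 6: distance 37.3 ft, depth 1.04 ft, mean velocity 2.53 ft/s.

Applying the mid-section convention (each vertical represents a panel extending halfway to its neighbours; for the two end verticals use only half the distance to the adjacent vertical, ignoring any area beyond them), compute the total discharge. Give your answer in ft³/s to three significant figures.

w_1 = (3.5 − 0.0)/2 = 1.75 ft; q_1 = 2.19 × 1.33 × 1.75 = 5.097 ft³/s
w_2 = (16.0 − 0.0)/2 = 8 ft; q_2 = 2.32 × 3.22 × 8 = 59.76 ft³/s
w_3 = (22.9 − 3.5)/2 = 9.7 ft; q_3 = 4.47 × 5.75 × 9.7 = 249.3 ft³/s
w_4 = (31.5 − 16.0)/2 = 7.75 ft; q_4 = 4.80 × 6.30 × 7.75 = 234.4 ft³/s
w_5 = (37.3 − 22.9)/2 = 7.2 ft; q_5 = 3.16 × 3.24 × 7.2 = 73.72 ft³/s
w_6 = (37.3 − 31.5)/2 = 2.9 ft; q_6 = 2.53 × 1.04 × 2.9 = 7.630 ft³/s
Q = Σ qᵢ = 629.9 ft³/s

630 ft³/s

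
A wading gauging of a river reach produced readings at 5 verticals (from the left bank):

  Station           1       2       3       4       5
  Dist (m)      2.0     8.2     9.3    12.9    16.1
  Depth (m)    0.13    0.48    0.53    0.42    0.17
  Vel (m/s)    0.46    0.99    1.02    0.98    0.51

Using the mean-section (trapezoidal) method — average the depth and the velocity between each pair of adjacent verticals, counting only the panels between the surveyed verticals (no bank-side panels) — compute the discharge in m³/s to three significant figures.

4.34 m³/s

Panel 1-2: Δb = 6.2 m, d̄ = (0.13+0.48)/2 = 0.305, v̄ = (0.46+0.99)/2 = 0.725 → q = 6.2×0.305×0.725 = 1.371 m³/s
Panel 2-3: Δb = 1.1 m, d̄ = (0.48+0.53)/2 = 0.505, v̄ = (0.99+1.02)/2 = 1.005 → q = 1.1×0.505×1.005 = 0.5583 m³/s
Panel 3-4: Δb = 3.6 m, d̄ = (0.53+0.42)/2 = 0.475, v̄ = (1.02+0.98)/2 = 1 → q = 3.6×0.475×1 = 1.710 m³/s
Panel 4-5: Δb = 3.2 m, d̄ = (0.42+0.17)/2 = 0.295, v̄ = (0.98+0.51)/2 = 0.745 → q = 3.2×0.295×0.745 = 0.7033 m³/s
Q = Σ q = 4.343 m³/s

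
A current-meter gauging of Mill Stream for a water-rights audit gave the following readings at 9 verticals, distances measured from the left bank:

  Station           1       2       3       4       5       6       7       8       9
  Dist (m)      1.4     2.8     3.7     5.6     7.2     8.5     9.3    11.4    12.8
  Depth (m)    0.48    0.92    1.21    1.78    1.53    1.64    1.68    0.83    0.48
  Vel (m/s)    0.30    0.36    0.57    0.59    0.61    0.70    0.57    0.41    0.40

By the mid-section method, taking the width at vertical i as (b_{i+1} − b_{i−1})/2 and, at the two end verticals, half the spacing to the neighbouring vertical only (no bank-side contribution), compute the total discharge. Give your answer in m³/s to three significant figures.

7.96 m³/s

w_1 = (2.8 − 1.4)/2 = 0.7 m; q_1 = 0.30 × 0.48 × 0.7 = 0.1008 m³/s
w_2 = (3.7 − 1.4)/2 = 1.15 m; q_2 = 0.36 × 0.92 × 1.15 = 0.3809 m³/s
w_3 = (5.6 − 2.8)/2 = 1.4 m; q_3 = 0.57 × 1.21 × 1.4 = 0.9656 m³/s
w_4 = (7.2 − 3.7)/2 = 1.75 m; q_4 = 0.59 × 1.78 × 1.75 = 1.838 m³/s
w_5 = (8.5 − 5.6)/2 = 1.45 m; q_5 = 0.61 × 1.53 × 1.45 = 1.353 m³/s
w_6 = (9.3 − 7.2)/2 = 1.05 m; q_6 = 0.70 × 1.64 × 1.05 = 1.205 m³/s
w_7 = (11.4 − 8.5)/2 = 1.45 m; q_7 = 0.57 × 1.68 × 1.45 = 1.389 m³/s
w_8 = (12.8 − 9.3)/2 = 1.75 m; q_8 = 0.41 × 0.83 × 1.75 = 0.5955 m³/s
w_9 = (12.8 − 11.4)/2 = 0.7 m; q_9 = 0.40 × 0.48 × 0.7 = 0.1344 m³/s
Q = Σ qᵢ = 7.962 m³/s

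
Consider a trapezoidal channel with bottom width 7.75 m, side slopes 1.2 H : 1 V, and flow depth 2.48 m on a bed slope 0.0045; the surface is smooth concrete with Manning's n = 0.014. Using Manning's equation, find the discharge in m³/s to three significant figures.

A = (b + z·y)·y = (7.75 + 1.2×2.48)×2.48 = 26.60 m²
P = b + 2y√(1+z²) = 7.75 + 2×2.48×√(1+1.2²) = 15.50 m
R = A/P = 26.60/15.50 = 1.716 m
Q = (1/n)·A·R^(2/3)·S^(1/2) = (1/0.014) × 26.60 × 1.716^(2/3) × 0.0045^(1/2) = 182.7 m³/s

183 m³/s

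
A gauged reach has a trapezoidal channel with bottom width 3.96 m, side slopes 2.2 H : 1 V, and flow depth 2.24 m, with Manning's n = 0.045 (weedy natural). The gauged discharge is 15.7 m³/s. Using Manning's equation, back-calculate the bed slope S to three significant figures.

A = (b + z·y)·y = (3.96 + 2.2×2.24)×2.24 = 19.91 m²
P = b + 2y√(1+z²) = 3.96 + 2×2.24×√(1+2.2²) = 14.79 m
R = A/P = 19.91/14.79 = 1.346 m
S = (Q·n / (1·A·R^(2/3)))² = (15.7×0.045 / (1×19.91×1.219))² = 0.0008470

0.000847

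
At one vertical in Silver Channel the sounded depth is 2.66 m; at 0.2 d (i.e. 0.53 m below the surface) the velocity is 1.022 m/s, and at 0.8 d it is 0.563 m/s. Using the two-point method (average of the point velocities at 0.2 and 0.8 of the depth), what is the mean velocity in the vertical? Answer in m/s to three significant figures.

0.793 m/s

v̄ = (1.022 + 0.563) / 2 = 0.7925 m/s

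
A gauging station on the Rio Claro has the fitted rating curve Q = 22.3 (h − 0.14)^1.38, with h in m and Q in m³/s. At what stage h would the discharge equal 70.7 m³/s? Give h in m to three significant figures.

h − h₀ = (Q/C)^(1/b) = (70.7/22.3)^(1/1.38) = 2.307 m
h = 0.14 + 2.307 = 2.447 m

2.45 m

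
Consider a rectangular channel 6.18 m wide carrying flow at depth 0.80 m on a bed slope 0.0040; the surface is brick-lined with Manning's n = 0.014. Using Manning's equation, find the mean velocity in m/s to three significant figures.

3.34 m/s

A = b·y = 6.18 × 0.80 = 4.944 m²
P = b + 2y = 6.18 + 2×0.80 = 7.780 m
R = A/P = 4.944/7.780 = 0.6355 m
Q = (1/n)·A·R^(2/3)·S^(1/2) = (1/0.014) × 4.944 × 0.6355^(2/3) × 0.0040^(1/2) = 16.51 m³/s
V = Q/A = 16.51/4.944 = 3.339 m/s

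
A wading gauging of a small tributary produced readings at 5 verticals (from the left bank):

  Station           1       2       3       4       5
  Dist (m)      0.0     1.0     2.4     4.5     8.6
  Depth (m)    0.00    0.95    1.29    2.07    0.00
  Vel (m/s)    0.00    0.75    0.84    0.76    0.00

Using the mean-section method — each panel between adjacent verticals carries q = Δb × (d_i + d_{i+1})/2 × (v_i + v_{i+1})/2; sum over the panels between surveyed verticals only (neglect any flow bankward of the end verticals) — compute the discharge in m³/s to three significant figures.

5.86 m³/s

Panel 1-2: Δb = 1 m, d̄ = (0.00+0.95)/2 = 0.475, v̄ = (0.00+0.75)/2 = 0.375 → q = 1×0.475×0.375 = 0.1781 m³/s
Panel 2-3: Δb = 1.4 m, d̄ = (0.95+1.29)/2 = 1.12, v̄ = (0.75+0.84)/2 = 0.795 → q = 1.4×1.12×0.795 = 1.247 m³/s
Panel 3-4: Δb = 2.1 m, d̄ = (1.29+2.07)/2 = 1.68, v̄ = (0.84+0.76)/2 = 0.8 → q = 2.1×1.68×0.8 = 2.822 m³/s
Panel 4-5: Δb = 4.1 m, d̄ = (2.07+0.00)/2 = 1.035, v̄ = (0.76+0.00)/2 = 0.38 → q = 4.1×1.035×0.38 = 1.613 m³/s
Q = Σ q = 5.860 m³/s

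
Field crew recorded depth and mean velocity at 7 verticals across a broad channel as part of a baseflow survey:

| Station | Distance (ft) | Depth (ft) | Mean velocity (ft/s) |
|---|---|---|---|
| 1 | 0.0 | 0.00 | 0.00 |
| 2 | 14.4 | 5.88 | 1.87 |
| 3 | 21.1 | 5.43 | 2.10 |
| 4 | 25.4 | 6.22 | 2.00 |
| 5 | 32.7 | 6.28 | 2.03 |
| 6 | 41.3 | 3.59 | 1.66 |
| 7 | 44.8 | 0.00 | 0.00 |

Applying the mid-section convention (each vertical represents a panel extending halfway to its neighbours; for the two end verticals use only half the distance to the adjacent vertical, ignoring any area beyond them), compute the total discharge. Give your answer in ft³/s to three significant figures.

388 ft³/s

w_2 = (21.1 − 0.0)/2 = 10.55 ft; q_2 = 1.87 × 5.88 × 10.55 = 116.0 ft³/s
w_3 = (25.4 − 14.4)/2 = 5.5 ft; q_3 = 2.10 × 5.43 × 5.5 = 62.72 ft³/s
w_4 = (32.7 − 21.1)/2 = 5.8 ft; q_4 = 2.00 × 6.22 × 5.8 = 72.15 ft³/s
w_5 = (41.3 − 25.4)/2 = 7.95 ft; q_5 = 2.03 × 6.28 × 7.95 = 101.3 ft³/s
w_6 = (44.8 − 32.7)/2 = 6.05 ft; q_6 = 1.66 × 3.59 × 6.05 = 36.05 ft³/s
Stations 1, 7 contribute zero (depth or velocity is 0).
Q = Σ qᵢ = 388.3 ft³/s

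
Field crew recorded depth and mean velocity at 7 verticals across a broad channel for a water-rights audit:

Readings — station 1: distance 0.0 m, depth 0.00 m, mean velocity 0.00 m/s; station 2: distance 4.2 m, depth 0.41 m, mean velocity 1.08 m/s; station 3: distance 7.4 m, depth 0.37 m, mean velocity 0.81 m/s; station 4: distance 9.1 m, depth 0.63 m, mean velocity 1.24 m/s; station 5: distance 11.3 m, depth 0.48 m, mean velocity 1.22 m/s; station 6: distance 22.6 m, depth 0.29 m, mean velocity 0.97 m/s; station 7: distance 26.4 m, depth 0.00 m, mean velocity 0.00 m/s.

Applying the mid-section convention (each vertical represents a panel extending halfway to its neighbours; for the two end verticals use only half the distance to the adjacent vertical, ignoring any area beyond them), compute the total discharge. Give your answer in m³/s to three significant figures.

w_2 = (7.4 − 0.0)/2 = 3.7 m; q_2 = 1.08 × 0.41 × 3.7 = 1.638 m³/s
w_3 = (9.1 − 4.2)/2 = 2.45 m; q_3 = 0.81 × 0.37 × 2.45 = 0.7343 m³/s
w_4 = (11.3 − 7.4)/2 = 1.95 m; q_4 = 1.24 × 0.63 × 1.95 = 1.523 m³/s
w_5 = (22.6 − 9.1)/2 = 6.75 m; q_5 = 1.22 × 0.48 × 6.75 = 3.953 m³/s
w_6 = (26.4 − 11.3)/2 = 7.55 m; q_6 = 0.97 × 0.29 × 7.55 = 2.124 m³/s
Stations 1, 7 contribute zero (depth or velocity is 0).
Q = Σ qᵢ = 9.973 m³/s

9.97 m³/s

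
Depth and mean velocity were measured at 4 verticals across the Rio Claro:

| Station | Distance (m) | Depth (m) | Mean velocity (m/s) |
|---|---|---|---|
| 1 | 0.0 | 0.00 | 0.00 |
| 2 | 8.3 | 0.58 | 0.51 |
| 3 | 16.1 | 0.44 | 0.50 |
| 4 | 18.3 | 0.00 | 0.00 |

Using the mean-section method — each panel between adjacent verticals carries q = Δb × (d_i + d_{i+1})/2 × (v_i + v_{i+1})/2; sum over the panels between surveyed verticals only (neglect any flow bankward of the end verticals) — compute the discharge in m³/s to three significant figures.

2.74 m³/s

Panel 1-2: Δb = 8.3 m, d̄ = (0.00+0.58)/2 = 0.29, v̄ = (0.00+0.51)/2 = 0.255 → q = 8.3×0.29×0.255 = 0.6138 m³/s
Panel 2-3: Δb = 7.8 m, d̄ = (0.58+0.44)/2 = 0.51, v̄ = (0.51+0.50)/2 = 0.505 → q = 7.8×0.51×0.505 = 2.009 m³/s
Panel 3-4: Δb = 2.2 m, d̄ = (0.44+0.00)/2 = 0.22, v̄ = (0.50+0.00)/2 = 0.25 → q = 2.2×0.22×0.25 = 0.1210 m³/s
Q = Σ q = 2.744 m³/s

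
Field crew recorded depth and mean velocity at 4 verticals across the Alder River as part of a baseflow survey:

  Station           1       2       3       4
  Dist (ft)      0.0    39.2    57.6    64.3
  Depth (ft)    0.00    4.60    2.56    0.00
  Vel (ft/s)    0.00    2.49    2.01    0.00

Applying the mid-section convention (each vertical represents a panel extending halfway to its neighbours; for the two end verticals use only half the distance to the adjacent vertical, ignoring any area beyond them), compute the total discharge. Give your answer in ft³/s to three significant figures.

394 ft³/s

w_2 = (57.6 − 0.0)/2 = 28.8 ft; q_2 = 2.49 × 4.60 × 28.8 = 329.9 ft³/s
w_3 = (64.3 − 39.2)/2 = 12.55 ft; q_3 = 2.01 × 2.56 × 12.55 = 64.58 ft³/s
Stations 1, 4 contribute zero (depth or velocity is 0).
Q = Σ qᵢ = 394.5 ft³/s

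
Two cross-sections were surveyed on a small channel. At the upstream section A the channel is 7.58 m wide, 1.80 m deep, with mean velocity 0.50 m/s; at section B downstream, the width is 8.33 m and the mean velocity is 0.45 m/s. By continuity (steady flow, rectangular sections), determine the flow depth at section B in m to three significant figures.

Q = A₁V₁ = (7.58×1.80) × 0.50 = 6.822 m³/s
d₂ = Q/(b₂ V₂) = 6.822/(8.33×0.45) = 1.820 m

1.82 m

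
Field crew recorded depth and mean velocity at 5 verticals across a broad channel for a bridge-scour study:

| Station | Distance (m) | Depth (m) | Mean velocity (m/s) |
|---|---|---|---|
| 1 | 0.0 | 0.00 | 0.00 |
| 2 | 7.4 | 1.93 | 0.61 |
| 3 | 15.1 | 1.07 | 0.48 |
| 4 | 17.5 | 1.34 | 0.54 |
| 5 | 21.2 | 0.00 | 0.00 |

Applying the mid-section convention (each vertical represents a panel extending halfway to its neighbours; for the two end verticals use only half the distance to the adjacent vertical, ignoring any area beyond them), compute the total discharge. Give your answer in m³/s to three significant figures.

13.7 m³/s

w_2 = (15.1 − 0.0)/2 = 7.55 m; q_2 = 0.61 × 1.93 × 7.55 = 8.889 m³/s
w_3 = (17.5 − 7.4)/2 = 5.05 m; q_3 = 0.48 × 1.07 × 5.05 = 2.594 m³/s
w_4 = (21.2 − 15.1)/2 = 3.05 m; q_4 = 0.54 × 1.34 × 3.05 = 2.207 m³/s
Stations 1, 5 contribute zero (depth or velocity is 0).
Q = Σ qᵢ = 13.69 m³/s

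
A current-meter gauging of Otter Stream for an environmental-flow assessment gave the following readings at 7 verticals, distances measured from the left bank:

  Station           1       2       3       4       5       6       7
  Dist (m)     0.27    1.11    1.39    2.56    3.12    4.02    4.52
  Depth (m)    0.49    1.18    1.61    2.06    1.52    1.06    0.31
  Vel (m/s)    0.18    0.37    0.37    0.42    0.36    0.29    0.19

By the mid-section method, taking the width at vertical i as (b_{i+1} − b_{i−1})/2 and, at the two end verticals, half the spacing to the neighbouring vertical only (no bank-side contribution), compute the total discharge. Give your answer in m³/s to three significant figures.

w_1 = (1.11 − 0.27)/2 = 0.42 m; q_1 = 0.18 × 0.49 × 0.42 = 0.03704 m³/s
w_2 = (1.39 − 0.27)/2 = 0.56 m; q_2 = 0.37 × 1.18 × 0.56 = 0.2445 m³/s
w_3 = (2.56 − 1.11)/2 = 0.725 m; q_3 = 0.37 × 1.61 × 0.725 = 0.4319 m³/s
w_4 = (3.12 − 1.39)/2 = 0.865 m; q_4 = 0.42 × 2.06 × 0.865 = 0.7484 m³/s
w_5 = (4.02 − 2.56)/2 = 0.73 m; q_5 = 0.36 × 1.52 × 0.73 = 0.3995 m³/s
w_6 = (4.52 − 3.12)/2 = 0.7 m; q_6 = 0.29 × 1.06 × 0.7 = 0.2152 m³/s
w_7 = (4.52 − 4.02)/2 = 0.25 m; q_7 = 0.19 × 0.31 × 0.25 = 0.01473 m³/s
Q = Σ qᵢ = 2.091 m³/s

2.09 m³/s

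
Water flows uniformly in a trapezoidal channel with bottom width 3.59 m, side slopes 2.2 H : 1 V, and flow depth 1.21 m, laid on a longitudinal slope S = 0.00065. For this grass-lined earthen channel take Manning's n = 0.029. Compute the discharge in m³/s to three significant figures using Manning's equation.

5.74 m³/s

A = (b + z·y)·y = (3.59 + 2.2×1.21)×1.21 = 7.565 m²
P = b + 2y√(1+z²) = 3.59 + 2×1.21×√(1+2.2²) = 9.438 m
R = A/P = 7.565/9.438 = 0.8015 m
Q = (1/n)·A·R^(2/3)·S^(1/2) = (1/0.029) × 7.565 × 0.8015^(2/3) × 0.00065^(1/2) = 5.739 m³/s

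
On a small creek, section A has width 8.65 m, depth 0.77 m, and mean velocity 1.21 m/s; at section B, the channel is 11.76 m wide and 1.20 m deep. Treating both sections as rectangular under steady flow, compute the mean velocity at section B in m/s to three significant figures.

0.571 m/s

Q = A₁V₁ = (8.65×0.77) × 1.21 = 8.059 m³/s
A₂ = 11.76 × 1.20 = 14.11 m²
V₂ = Q/A₂ = 8.059/14.11 = 0.5711 m/s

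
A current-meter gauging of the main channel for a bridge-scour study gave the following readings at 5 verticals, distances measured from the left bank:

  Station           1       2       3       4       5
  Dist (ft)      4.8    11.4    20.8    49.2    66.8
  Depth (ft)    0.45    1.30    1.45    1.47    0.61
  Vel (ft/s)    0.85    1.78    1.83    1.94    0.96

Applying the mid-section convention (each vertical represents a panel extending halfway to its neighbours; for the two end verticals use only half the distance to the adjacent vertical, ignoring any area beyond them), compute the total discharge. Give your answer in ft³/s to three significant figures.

w_1 = (11.4 − 4.8)/2 = 3.3 ft; q_1 = 0.85 × 0.45 × 3.3 = 1.262 ft³/s
w_2 = (20.8 − 4.8)/2 = 8 ft; q_2 = 1.78 × 1.30 × 8 = 18.51 ft³/s
w_3 = (49.2 − 11.4)/2 = 18.9 ft; q_3 = 1.83 × 1.45 × 18.9 = 50.15 ft³/s
w_4 = (66.8 − 20.8)/2 = 23 ft; q_4 = 1.94 × 1.47 × 23 = 65.59 ft³/s
w_5 = (66.8 − 49.2)/2 = 8.8 ft; q_5 = 0.96 × 0.61 × 8.8 = 5.153 ft³/s
Q = Σ qᵢ = 140.7 ft³/s

141 ft³/s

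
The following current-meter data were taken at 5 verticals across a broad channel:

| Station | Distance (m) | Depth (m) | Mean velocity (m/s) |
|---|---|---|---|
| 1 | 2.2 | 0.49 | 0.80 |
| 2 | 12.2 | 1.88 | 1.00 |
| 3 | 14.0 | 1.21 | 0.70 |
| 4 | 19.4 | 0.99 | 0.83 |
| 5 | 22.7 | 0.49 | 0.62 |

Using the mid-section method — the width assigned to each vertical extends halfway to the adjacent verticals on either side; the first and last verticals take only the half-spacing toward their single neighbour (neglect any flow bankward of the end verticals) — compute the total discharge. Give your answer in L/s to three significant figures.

w_1 = (12.2 − 2.2)/2 = 5 m; q_1 = 0.80 × 0.49 × 5 = 1.960 m³/s
w_2 = (14.0 − 2.2)/2 = 5.9 m; q_2 = 1.00 × 1.88 × 5.9 = 11.09 m³/s
w_3 = (19.4 − 12.2)/2 = 3.6 m; q_3 = 0.70 × 1.21 × 3.6 = 3.049 m³/s
w_4 = (22.7 − 14.0)/2 = 4.35 m; q_4 = 0.83 × 0.99 × 4.35 = 3.574 m³/s
w_5 = (22.7 − 19.4)/2 = 1.65 m; q_5 = 0.62 × 0.49 × 1.65 = 0.5013 m³/s
Q = Σ qᵢ = 20.18 m³/s
= 20.18 × 1000 = 20180 L/s

20200 L/s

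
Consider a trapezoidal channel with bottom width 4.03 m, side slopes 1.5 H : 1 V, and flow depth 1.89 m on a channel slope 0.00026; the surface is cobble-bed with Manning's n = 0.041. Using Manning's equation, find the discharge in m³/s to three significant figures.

5.75 m³/s

A = (b + z·y)·y = (4.03 + 1.5×1.89)×1.89 = 12.97 m²
P = b + 2y√(1+z²) = 4.03 + 2×1.89×√(1+1.5²) = 10.84 m
R = A/P = 12.97/10.84 = 1.196 m
Q = (1/n)·A·R^(2/3)·S^(1/2) = (1/0.041) × 12.97 × 1.196^(2/3) × 0.00026^(1/2) = 5.751 m³/s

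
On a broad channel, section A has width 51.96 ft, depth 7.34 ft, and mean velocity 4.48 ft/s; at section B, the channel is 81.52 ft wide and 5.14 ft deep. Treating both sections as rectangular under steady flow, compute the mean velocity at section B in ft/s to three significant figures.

Q = A₁V₁ = (51.96×7.34) × 4.48 = 1709 ft³/s
A₂ = 81.52 × 5.14 = 419.0 ft²
V₂ = Q/A₂ = 1709/419.0 = 4.078 ft/s

4.08 ft/s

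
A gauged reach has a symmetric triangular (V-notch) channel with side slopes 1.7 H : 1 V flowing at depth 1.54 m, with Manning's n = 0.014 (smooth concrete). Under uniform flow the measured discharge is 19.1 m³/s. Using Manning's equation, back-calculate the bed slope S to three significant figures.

A = z·y² = 1.7×1.54² = 4.032 m²
P = 2y√(1+z²) = 2×1.54×√(1+1.7²) = 6.075 m
R = A/P = 4.032/6.075 = 0.6637 m
S = (Q·n / (1·A·R^(2/3)))² = (19.1×0.014 / (1×4.032×0.7609))² = 0.007598

0.00760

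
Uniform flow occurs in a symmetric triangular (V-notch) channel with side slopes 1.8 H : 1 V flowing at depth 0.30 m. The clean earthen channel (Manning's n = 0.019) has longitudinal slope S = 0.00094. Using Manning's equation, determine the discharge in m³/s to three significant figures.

0.0675 m³/s

A = z·y² = 1.8×0.30² = 0.1620 m²
P = 2y√(1+z²) = 2×0.30×√(1+1.8²) = 1.235 m
R = A/P = 0.1620/1.235 = 0.1311 m
Q = (1/n)·A·R^(2/3)·S^(1/2) = (1/0.019) × 0.1620 × 0.1311^(2/3) × 0.00094^(1/2) = 0.06747 m³/s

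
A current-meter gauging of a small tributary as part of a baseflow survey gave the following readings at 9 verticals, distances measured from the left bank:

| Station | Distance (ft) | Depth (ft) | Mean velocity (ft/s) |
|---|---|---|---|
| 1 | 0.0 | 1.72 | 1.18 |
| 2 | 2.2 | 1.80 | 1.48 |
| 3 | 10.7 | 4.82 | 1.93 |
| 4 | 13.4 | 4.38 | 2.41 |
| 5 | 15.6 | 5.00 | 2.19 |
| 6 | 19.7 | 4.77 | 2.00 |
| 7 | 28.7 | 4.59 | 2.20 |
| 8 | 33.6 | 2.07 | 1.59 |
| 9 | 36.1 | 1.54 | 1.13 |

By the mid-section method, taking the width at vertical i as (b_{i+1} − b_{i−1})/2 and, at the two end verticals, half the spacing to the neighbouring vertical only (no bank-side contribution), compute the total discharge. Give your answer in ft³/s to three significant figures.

w_1 = (2.2 − 0.0)/2 = 1.1 ft; q_1 = 1.18 × 1.72 × 1.1 = 2.233 ft³/s
w_2 = (10.7 − 0.0)/2 = 5.35 ft; q_2 = 1.48 × 1.80 × 5.35 = 14.25 ft³/s
w_3 = (13.4 − 2.2)/2 = 5.6 ft; q_3 = 1.93 × 4.82 × 5.6 = 52.09 ft³/s
w_4 = (15.6 − 10.7)/2 = 2.45 ft; q_4 = 2.41 × 4.38 × 2.45 = 25.86 ft³/s
w_5 = (19.7 − 13.4)/2 = 3.15 ft; q_5 = 2.19 × 5.00 × 3.15 = 34.49 ft³/s
w_6 = (28.7 − 15.6)/2 = 6.55 ft; q_6 = 2.00 × 4.77 × 6.55 = 62.49 ft³/s
w_7 = (33.6 − 19.7)/2 = 6.95 ft; q_7 = 2.20 × 4.59 × 6.95 = 70.18 ft³/s
w_8 = (36.1 − 28.7)/2 = 3.7 ft; q_8 = 1.59 × 2.07 × 3.7 = 12.18 ft³/s
w_9 = (36.1 − 33.6)/2 = 1.25 ft; q_9 = 1.13 × 1.54 × 1.25 = 2.175 ft³/s
Q = Σ qᵢ = 276.0 ft³/s

276 ft³/s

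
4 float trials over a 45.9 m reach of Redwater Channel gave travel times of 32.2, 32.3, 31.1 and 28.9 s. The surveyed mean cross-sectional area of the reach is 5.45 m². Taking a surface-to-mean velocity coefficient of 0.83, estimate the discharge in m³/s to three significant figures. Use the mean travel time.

6.67 m³/s

t̄ = (32.2 + 32.3 + 31.1 + 28.9) / 4 = 31.125 s
v_surface = L / t̄ = 45.9 / 31.125 = 1.475 m/s
v_mean = 0.83 × 1.475 = 1.224 m/s
Q = A × v_mean = 5.45 × 1.224 = 6.671 m³/s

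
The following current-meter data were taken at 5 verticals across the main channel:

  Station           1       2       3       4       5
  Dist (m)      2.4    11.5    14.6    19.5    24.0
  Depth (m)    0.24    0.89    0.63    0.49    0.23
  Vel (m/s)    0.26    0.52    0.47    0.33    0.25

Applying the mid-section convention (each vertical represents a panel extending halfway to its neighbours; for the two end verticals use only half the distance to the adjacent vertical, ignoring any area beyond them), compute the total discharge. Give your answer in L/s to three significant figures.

w_1 = (11.5 − 2.4)/2 = 4.55 m; q_1 = 0.26 × 0.24 × 4.55 = 0.2839 m³/s
w_2 = (14.6 − 2.4)/2 = 6.1 m; q_2 = 0.52 × 0.89 × 6.1 = 2.823 m³/s
w_3 = (19.5 − 11.5)/2 = 4 m; q_3 = 0.47 × 0.63 × 4 = 1.184 m³/s
w_4 = (24.0 − 14.6)/2 = 4.7 m; q_4 = 0.33 × 0.49 × 4.7 = 0.7600 m³/s
w_5 = (24.0 − 19.5)/2 = 2.25 m; q_5 = 0.25 × 0.23 × 2.25 = 0.1294 m³/s
Q = Σ qᵢ = 5.181 m³/s
= 5.181 × 1000 = 5181 L/s

5180 L/s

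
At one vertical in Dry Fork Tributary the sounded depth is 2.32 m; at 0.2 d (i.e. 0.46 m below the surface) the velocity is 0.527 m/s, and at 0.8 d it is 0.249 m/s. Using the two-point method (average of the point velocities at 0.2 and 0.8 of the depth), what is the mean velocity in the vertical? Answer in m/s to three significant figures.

0.388 m/s

v̄ = (0.527 + 0.249) / 2 = 0.3880 m/s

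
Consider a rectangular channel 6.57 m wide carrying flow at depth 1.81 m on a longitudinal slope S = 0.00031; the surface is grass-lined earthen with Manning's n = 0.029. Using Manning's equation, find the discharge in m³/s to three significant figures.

8.00 m³/s

A = b·y = 6.57 × 1.81 = 11.89 m²
P = b + 2y = 6.57 + 2×1.81 = 10.19 m
R = A/P = 11.89/10.19 = 1.167 m
Q = (1/n)·A·R^(2/3)·S^(1/2) = (1/0.029) × 11.89 × 1.167^(2/3) × 0.00031^(1/2) = 8.003 m³/s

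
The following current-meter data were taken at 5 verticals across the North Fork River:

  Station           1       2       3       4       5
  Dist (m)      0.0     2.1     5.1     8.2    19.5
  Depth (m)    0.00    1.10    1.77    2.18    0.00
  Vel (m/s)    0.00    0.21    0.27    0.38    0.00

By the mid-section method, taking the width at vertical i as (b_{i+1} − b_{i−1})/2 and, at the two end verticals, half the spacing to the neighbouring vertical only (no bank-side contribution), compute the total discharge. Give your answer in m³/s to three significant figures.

w_2 = (5.1 − 0.0)/2 = 2.55 m; q_2 = 0.21 × 1.10 × 2.55 = 0.5891 m³/s
w_3 = (8.2 − 2.1)/2 = 3.05 m; q_3 = 0.27 × 1.77 × 3.05 = 1.458 m³/s
w_4 = (19.5 − 5.1)/2 = 7.2 m; q_4 = 0.38 × 2.18 × 7.2 = 5.964 m³/s
Stations 1, 5 contribute zero (depth or velocity is 0).
Q = Σ qᵢ = 8.011 m³/s

8.01 m³/s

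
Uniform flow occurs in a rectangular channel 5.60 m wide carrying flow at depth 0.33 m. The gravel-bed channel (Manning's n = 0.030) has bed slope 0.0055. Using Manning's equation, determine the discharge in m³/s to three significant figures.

2.03 m³/s

A = b·y = 5.60 × 0.33 = 1.848 m²
P = b + 2y = 5.60 + 2×0.33 = 6.260 m
R = A/P = 1.848/6.260 = 0.2952 m
Q = (1/n)·A·R^(2/3)·S^(1/2) = (1/0.030) × 1.848 × 0.2952^(2/3) × 0.0055^(1/2) = 2.025 m³/s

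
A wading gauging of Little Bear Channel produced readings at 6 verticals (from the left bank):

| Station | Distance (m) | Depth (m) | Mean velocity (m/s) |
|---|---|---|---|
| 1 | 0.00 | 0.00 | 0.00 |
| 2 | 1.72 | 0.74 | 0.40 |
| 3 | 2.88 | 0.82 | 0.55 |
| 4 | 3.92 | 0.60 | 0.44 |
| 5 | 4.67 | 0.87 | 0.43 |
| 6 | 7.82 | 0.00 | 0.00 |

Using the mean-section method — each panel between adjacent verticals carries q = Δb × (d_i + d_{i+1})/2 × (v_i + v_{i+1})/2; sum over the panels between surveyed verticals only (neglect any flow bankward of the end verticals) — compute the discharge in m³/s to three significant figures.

1.46 m³/s

Panel 1-2: Δb = 1.72 m, d̄ = (0.00+0.74)/2 = 0.37, v̄ = (0.00+0.40)/2 = 0.2 → q = 1.72×0.37×0.2 = 0.1273 m³/s
Panel 2-3: Δb = 1.16 m, d̄ = (0.74+0.82)/2 = 0.78, v̄ = (0.40+0.55)/2 = 0.475 → q = 1.16×0.78×0.475 = 0.4298 m³/s
Panel 3-4: Δb = 1.04 m, d̄ = (0.82+0.60)/2 = 0.71, v̄ = (0.55+0.44)/2 = 0.495 → q = 1.04×0.71×0.495 = 0.3655 m³/s
Panel 4-5: Δb = 0.75 m, d̄ = (0.60+0.87)/2 = 0.735, v̄ = (0.44+0.43)/2 = 0.435 → q = 0.75×0.735×0.435 = 0.2398 m³/s
Panel 5-6: Δb = 3.15 m, d̄ = (0.87+0.00)/2 = 0.435, v̄ = (0.43+0.00)/2 = 0.215 → q = 3.15×0.435×0.215 = 0.2946 m³/s
Q = Σ q = 1.457 m³/s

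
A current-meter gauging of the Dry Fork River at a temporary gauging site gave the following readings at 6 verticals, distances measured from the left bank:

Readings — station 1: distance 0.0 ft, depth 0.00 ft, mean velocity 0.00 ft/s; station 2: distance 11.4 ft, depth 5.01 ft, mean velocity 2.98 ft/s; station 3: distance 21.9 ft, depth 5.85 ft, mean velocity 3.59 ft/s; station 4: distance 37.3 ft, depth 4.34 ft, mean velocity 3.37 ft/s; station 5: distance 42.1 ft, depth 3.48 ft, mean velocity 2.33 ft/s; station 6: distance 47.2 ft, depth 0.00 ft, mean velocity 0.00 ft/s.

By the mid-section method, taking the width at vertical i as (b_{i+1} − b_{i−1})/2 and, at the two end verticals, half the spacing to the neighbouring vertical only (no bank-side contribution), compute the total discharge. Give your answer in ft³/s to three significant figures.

w_2 = (21.9 − 0.0)/2 = 10.95 ft; q_2 = 2.98 × 5.01 × 10.95 = 163.5 ft³/s
w_3 = (37.3 − 11.4)/2 = 12.95 ft; q_3 = 3.59 × 5.85 × 12.95 = 272.0 ft³/s
w_4 = (42.1 − 21.9)/2 = 10.1 ft; q_4 = 3.37 × 4.34 × 10.1 = 147.7 ft³/s
w_5 = (47.2 − 37.3)/2 = 4.95 ft; q_5 = 2.33 × 3.48 × 4.95 = 40.14 ft³/s
Stations 1, 6 contribute zero (depth or velocity is 0).
Q = Σ qᵢ = 623.3 ft³/s

623 ft³/s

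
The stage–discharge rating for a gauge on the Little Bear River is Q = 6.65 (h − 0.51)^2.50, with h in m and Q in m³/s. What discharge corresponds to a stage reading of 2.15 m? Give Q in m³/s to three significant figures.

Q = 6.65 × (2.15 − 0.51)^2.50 = 6.65 × 1.64^2.50 = 22.91 m³/s

22.9 m³/s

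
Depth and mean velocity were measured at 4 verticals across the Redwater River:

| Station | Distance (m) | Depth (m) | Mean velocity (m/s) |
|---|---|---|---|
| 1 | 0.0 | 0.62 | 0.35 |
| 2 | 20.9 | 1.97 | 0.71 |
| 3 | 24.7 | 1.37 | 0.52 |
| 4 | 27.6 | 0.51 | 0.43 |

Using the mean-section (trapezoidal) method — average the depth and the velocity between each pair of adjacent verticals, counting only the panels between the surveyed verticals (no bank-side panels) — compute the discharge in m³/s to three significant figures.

Panel 1-2: Δb = 20.9 m, d̄ = (0.62+1.97)/2 = 1.295, v̄ = (0.35+0.71)/2 = 0.53 → q = 20.9×1.295×0.53 = 14.34 m³/s
Panel 2-3: Δb = 3.8 m, d̄ = (1.97+1.37)/2 = 1.67, v̄ = (0.71+0.52)/2 = 0.615 → q = 3.8×1.67×0.615 = 3.903 m³/s
Panel 3-4: Δb = 2.9 m, d̄ = (1.37+0.51)/2 = 0.94, v̄ = (0.52+0.43)/2 = 0.475 → q = 2.9×0.94×0.475 = 1.295 m³/s
Q = Σ q = 19.54 m³/s

19.5 m³/s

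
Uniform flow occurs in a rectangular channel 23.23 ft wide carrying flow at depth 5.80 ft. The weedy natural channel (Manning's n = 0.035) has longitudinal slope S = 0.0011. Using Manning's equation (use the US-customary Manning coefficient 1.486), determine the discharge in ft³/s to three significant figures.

A = b·y = 23.23 × 5.80 = 134.7 ft²
P = b + 2y = 23.23 + 2×5.80 = 34.83 ft
R = A/P = 134.7/34.83 = 3.868 ft
Q = (1.486/n)·A·R^(2/3)·S^(1/2) = (1.486/0.035) × 134.7 × 3.868^(2/3) × 0.0011^(1/2) = 467.5 ft³/s

468 ft³/s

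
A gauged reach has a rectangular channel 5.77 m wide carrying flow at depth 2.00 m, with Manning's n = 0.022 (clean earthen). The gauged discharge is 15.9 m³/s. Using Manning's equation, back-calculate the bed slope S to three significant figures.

0.000736

A = b·y = 5.77 × 2.00 = 11.54 m²
P = b + 2y = 5.77 + 2×2.00 = 9.770 m
R = A/P = 11.54/9.770 = 1.181 m
S = (Q·n / (1·A·R^(2/3)))² = (15.9×0.022 / (1×11.54×1.117))² = 0.0007359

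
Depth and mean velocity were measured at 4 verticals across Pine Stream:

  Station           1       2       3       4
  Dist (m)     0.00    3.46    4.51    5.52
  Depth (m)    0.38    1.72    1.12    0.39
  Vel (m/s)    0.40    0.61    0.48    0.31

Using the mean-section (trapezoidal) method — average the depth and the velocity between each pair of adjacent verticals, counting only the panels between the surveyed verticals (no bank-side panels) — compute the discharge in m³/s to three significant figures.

Panel 1-2: Δb = 3.46 m, d̄ = (0.38+1.72)/2 = 1.05, v̄ = (0.40+0.61)/2 = 0.505 → q = 3.46×1.05×0.505 = 1.835 m³/s
Panel 2-3: Δb = 1.05 m, d̄ = (1.72+1.12)/2 = 1.42, v̄ = (0.61+0.48)/2 = 0.545 → q = 1.05×1.42×0.545 = 0.8126 m³/s
Panel 3-4: Δb = 1.01 m, d̄ = (1.12+0.39)/2 = 0.755, v̄ = (0.48+0.31)/2 = 0.395 → q = 1.01×0.755×0.395 = 0.3012 m³/s
Q = Σ q = 2.948 m³/s

2.95 m³/s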